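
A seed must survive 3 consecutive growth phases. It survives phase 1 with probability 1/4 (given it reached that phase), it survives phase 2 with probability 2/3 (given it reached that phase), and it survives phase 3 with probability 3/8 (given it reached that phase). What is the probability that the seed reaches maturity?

Multiplying along the chain,
P = 1/4 × 2/3 × 3/8 = 6/96 = 1/16.

1/16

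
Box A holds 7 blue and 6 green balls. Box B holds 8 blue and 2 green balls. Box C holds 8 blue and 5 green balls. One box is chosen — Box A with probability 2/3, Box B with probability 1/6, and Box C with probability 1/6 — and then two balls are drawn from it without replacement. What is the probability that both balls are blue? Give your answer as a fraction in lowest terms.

From Box A: P(both blue) = (7/13)(6/12) = 7/26.
From Box B: P(both blue) = (8/10)(7/9) = 28/45.
From Box C: P(both blue) = (8/13)(7/12) = 14/39.
Total probability = (2/3)(7/26) + (1/6)(28/45) + (1/6)(14/39) = 602/1755.

602/1755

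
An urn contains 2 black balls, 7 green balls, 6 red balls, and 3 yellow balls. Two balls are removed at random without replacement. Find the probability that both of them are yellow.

1/51

P(all yellow) = 3/18 × 2/17 = 6/306 = 1/51.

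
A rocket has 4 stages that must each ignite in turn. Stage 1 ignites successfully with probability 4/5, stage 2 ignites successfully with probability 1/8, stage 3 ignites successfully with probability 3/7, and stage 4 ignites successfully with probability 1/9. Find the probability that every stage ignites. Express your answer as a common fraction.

The events are sequential, so multiply the conditional probabilities:
P = 4/5 × 1/8 × 3/7 × 1/9 = 12/2520 = 1/210.

1/210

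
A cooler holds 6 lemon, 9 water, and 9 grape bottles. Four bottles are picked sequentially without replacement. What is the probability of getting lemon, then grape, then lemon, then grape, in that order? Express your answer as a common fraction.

Each draw changes the counts, so multiply the conditional probabilities along the sequence:
P = 6/24 × 9/23 × 5/22 × 8/21 = 2160/255024 = 15/1771.

15/1771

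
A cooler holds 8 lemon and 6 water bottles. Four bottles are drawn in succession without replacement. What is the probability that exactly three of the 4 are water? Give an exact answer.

One ordering (water drawn first) has probability 6/14 × 5/13 × 4/12 × 8/11 = 960/24024 = 40/1001.
There are C(4,3) = 4 such orderings, each equally likely, so P = 4 × 40/1001 = 160/1001.

160/1001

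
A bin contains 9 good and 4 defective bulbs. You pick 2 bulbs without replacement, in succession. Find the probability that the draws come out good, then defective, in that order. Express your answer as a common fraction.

3/13

Multiply the probability of each draw given the previous ones:
P = 9/13 × 4/12 = 36/156 = 3/13.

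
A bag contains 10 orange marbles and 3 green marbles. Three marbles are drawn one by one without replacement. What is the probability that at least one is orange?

P(no orange) = 3/13 × 2/12 × 1/11 = 6/1716 = 1/286.
P(at least one) = 1 − 1/286 = 285/286.

285/286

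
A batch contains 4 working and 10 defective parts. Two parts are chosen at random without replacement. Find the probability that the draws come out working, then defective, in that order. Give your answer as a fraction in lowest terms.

Chain rule:
P = 4/14 × 10/13 = 40/182 = 20/91.

20/91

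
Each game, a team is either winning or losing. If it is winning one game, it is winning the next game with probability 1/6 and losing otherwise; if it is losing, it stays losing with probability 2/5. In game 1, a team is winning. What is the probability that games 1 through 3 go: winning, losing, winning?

1/2

Game 1 is given. For each transition, use the conditional probability from the current state:
P(losing | winning) = 5/6; P(winning | losing) = 3/5.
P = 5/6 × 3/5 = 15/30 = 1/2.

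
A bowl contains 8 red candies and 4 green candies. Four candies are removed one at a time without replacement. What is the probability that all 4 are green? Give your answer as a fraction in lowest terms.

P(every draw is green) = 4/12 × 3/11 × 2/10 × 1/9 = 24/11880 = 1/495.

1/495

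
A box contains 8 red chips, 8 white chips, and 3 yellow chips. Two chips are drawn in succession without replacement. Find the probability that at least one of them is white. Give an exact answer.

116/171

P(no white) = 11/19 × 10/18 = 110/342 = 55/171.
P(at least one) = 1 − 55/171 = 116/171.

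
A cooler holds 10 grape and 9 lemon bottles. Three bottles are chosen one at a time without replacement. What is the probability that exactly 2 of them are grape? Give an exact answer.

135/323

One ordering (grape drawn first) has probability 10/19 × 9/18 × 9/17 = 810/5814 = 45/323.
There are C(3,2) = 3 such orderings, each equally likely, so P = 3 × 45/323 = 135/323.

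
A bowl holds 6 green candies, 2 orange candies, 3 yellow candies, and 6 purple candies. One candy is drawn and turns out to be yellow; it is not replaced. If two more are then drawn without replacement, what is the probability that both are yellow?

1/120

With the first candy removed, 2 yellow remain out of 16.
P = 2/16 × 1/15 = 2/240 = 1/120.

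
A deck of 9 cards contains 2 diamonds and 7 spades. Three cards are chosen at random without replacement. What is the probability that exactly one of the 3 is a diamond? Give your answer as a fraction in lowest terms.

One ordering (a diamond drawn first) has probability 2/9 × 7/8 × 6/7 = 84/504 = 1/6.
There are C(3,1) = 3 such orderings, each equally likely, so P = 3 × 1/6 = 1/2.

1/2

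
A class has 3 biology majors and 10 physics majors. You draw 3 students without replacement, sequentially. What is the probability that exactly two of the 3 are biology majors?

15/143

One ordering (biology majors drawn first) has probability 3/13 × 2/12 × 10/11 = 60/1716 = 5/143.
There are C(3,2) = 3 such orderings, each equally likely, so P = 3 × 5/143 = 15/143.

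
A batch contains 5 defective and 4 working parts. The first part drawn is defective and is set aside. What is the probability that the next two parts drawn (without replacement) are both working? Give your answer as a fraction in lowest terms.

3/14

After the first draw, 4 of the remaining 8 parts are working.
P = 4/8 × 3/7 = 12/56 = 3/14.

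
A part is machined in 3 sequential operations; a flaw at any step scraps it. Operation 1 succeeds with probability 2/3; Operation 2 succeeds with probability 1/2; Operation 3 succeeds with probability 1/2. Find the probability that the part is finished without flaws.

Each stage is reached only if all earlier stages succeed, so
P = 2/3 × 1/2 × 1/2 = 2/12 = 1/6.

1/6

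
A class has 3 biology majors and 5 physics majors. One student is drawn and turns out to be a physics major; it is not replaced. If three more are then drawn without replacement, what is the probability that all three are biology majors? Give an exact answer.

1/35

After the first draw, 3 of the remaining 7 students are biology majors.
P = 3/7 × 2/6 × 1/5 = 6/210 = 1/35.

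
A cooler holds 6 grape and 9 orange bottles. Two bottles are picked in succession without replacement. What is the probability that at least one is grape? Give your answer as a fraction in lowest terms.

P(no grape) = 9/15 × 8/14 = 72/210 = 12/35.
P(at least one) = 1 − 12/35 = 23/35.

23/35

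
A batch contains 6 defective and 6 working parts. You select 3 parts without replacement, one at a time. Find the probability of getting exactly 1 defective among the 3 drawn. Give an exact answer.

9/22

One ordering (defective drawn first) has probability 6/12 × 6/11 × 5/10 = 180/1320 = 3/22.
There are C(3,1) = 3 such orderings, each equally likely, so P = 3 × 3/22 = 9/22.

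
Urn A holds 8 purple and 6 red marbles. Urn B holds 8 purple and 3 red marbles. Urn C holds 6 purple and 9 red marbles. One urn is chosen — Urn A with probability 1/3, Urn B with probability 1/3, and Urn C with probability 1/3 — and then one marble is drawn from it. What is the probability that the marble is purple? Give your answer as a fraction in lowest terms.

218/385

From Urn A: P(purple) = 8/14.
From Urn B: P(purple) = 8/11.
From Urn C: P(purple) = 6/15.
Total probability = (1/3)(8/14) + (1/3)(8/11) + (1/3)(6/15) = 218/385.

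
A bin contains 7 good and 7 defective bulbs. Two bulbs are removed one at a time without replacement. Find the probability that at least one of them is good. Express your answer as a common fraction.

P(no good) = 7/14 × 6/13 = 42/182 = 3/13.
P(at least one) = 1 − 3/13 = 10/13.

10/13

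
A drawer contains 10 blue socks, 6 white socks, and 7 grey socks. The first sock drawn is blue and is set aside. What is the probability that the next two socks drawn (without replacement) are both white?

5/77

With the first sock removed, 6 white remain out of 22.
P = 6/22 × 5/21 = 30/462 = 5/77.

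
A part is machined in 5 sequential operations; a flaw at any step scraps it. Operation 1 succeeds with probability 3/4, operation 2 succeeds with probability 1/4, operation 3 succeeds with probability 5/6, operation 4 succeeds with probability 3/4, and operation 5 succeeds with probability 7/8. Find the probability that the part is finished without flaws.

105/1024

Multiplying along the chain,
P = 3/4 × 1/4 × 5/6 × 3/4 × 7/8 = 315/3072 = 105/1024.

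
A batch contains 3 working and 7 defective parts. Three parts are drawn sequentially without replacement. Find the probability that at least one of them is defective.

P(no defective) = 3/10 × 2/9 × 1/8 = 6/720 = 1/120.
P(at least one) = 1 − 1/120 = 119/120.

119/120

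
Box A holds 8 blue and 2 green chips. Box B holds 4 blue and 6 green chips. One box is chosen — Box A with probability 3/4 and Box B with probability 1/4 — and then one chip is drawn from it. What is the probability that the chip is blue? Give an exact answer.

7/10

From Box A: P(blue) = 8/10.
From Box B: P(blue) = 4/10.
Total probability = (3/4)(8/10) + (1/4)(4/10) = 7/10.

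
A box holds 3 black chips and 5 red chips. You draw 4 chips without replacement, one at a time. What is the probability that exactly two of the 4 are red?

3/7

One ordering (red drawn first) has probability 5/8 × 4/7 × 3/6 × 2/5 = 120/1680 = 1/14.
There are C(4,2) = 6 such orderings, each equally likely, so P = 6 × 1/14 = 3/7.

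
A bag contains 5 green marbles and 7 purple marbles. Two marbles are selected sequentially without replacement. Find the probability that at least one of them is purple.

P(no purple) = 5/12 × 4/11 = 20/132 = 5/33.
P(at least one) = 1 − 5/33 = 28/33.

28/33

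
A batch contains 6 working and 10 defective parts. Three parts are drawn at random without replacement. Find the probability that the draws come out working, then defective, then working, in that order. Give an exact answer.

Chain rule:
P = 6/16 × 10/15 × 5/14 = 300/3360 = 5/56.

5/56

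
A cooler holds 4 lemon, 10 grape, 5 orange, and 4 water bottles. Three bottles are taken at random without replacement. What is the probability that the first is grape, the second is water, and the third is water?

Chain rule:
P = 10/23 × 4/22 × 3/21 = 120/10626 = 20/1771.

20/1771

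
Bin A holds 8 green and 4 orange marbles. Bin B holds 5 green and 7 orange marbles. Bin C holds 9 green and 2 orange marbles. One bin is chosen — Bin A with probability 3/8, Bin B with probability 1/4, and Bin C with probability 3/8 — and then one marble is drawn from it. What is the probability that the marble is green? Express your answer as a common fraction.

From Bin A: P(green) = 8/12.
From Bin B: P(green) = 5/12.
From Bin C: P(green) = 9/11.
Total probability = (3/8)(8/12) + (1/4)(5/12) + (3/8)(9/11) = 349/528.

349/528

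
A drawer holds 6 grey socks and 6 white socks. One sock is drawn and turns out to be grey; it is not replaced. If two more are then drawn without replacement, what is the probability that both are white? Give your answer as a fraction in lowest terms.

After the first draw, 6 of the remaining 11 socks are white.
P = 6/11 × 5/10 = 30/110 = 3/11.

3/11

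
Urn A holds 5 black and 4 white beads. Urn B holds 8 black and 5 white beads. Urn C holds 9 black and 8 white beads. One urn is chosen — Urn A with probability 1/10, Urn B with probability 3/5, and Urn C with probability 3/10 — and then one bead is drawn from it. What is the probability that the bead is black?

5804/9945

From Urn A: P(black) = 5/9.
From Urn B: P(black) = 8/13.
From Urn C: P(black) = 9/17.
Total probability = (1/10)(5/9) + (3/5)(8/13) + (3/10)(9/17) = 5804/9945.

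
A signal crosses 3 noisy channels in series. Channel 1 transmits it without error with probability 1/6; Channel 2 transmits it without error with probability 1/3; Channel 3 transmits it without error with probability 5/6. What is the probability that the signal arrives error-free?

Each stage is reached only if all earlier stages succeed, so
P = 1/6 × 1/3 × 5/6 = 5/108.

5/108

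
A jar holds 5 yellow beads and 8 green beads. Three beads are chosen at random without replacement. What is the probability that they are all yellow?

P = 5/13 × 4/12 × 3/11 = 60/1716 = 5/143.

5/143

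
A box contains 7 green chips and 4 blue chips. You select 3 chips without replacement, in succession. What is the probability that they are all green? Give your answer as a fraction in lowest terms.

P(all green) = 7/11 × 6/10 × 5/9 = 210/990 = 7/33.

7/33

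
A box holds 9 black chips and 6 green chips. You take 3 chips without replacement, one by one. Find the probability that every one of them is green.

4/91

P(all green) = 6/15 × 5/14 × 4/13 = 120/2730 = 4/91.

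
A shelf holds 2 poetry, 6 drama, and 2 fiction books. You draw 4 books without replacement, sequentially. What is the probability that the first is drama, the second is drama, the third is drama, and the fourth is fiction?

1/21

Each draw changes the counts, so multiply the conditional probabilities along the sequence:
P = 6/10 × 5/9 × 4/8 × 2/7 = 240/5040 = 1/21.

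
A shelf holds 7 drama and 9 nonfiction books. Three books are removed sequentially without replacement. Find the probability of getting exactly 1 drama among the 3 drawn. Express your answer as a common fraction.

One ordering (drama drawn first) has probability 7/16 × 9/15 × 8/14 = 504/3360 = 3/20.
There are C(3,1) = 3 such orderings, each equally likely, so P = 3 × 3/20 = 9/20.

9/20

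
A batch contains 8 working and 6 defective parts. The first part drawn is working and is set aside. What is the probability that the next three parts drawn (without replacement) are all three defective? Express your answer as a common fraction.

After the first draw, 6 of the remaining 13 parts are defective.
P = 6/13 × 5/12 × 4/11 = 120/1716 = 10/143.

10/143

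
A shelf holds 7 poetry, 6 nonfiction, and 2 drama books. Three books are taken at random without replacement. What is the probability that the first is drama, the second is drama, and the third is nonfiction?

Chain rule:
P = 2/15 × 1/14 × 6/13 = 12/2730 = 2/455.

2/455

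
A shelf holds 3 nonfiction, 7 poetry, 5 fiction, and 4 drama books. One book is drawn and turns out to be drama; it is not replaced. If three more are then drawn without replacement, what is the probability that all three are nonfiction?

After the first draw, 3 of the remaining 18 books are nonfiction.
P = 3/18 × 2/17 × 1/16 = 6/4896 = 1/816.

1/816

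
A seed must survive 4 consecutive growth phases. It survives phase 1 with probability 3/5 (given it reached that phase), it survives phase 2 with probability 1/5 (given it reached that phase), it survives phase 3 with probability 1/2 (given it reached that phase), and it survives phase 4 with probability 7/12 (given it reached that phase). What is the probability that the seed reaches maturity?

7/200

Multiplying along the chain,
P = 3/5 × 1/5 × 1/2 × 7/12 = 21/600 = 7/200.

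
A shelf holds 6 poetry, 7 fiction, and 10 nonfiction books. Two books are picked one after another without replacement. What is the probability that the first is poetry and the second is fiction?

Multiply the probability of each draw given the previous ones:
P = 6/23 × 7/22 = 42/506 = 21/253.

21/253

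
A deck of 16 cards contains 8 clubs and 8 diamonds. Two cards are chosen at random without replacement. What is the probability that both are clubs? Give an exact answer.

7/30

P(all clubs) = 8/16 × 7/15 = 56/240 = 7/30.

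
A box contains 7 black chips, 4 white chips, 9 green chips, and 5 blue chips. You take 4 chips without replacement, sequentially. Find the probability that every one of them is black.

P(all black) = 7/25 × 6/24 × 5/23 × 4/22 = 840/303600 = 7/2530.

7/2530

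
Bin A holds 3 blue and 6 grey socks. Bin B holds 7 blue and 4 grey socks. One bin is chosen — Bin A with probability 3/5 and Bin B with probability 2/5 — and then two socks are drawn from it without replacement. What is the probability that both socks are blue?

From Bin A: P(both blue) = (3/9)(2/8) = 1/12.
From Bin B: P(both blue) = (7/11)(6/10) = 21/55.
Total probability = (3/5)(1/12) + (2/5)(21/55) = 223/1100.

223/1100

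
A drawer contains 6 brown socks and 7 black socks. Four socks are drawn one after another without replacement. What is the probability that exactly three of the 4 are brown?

28/143

One ordering (brown drawn first) has probability 6/13 × 5/12 × 4/11 × 7/10 = 840/17160 = 7/143.
There are C(4,3) = 4 such orderings, each equally likely, so P = 4 × 7/143 = 28/143.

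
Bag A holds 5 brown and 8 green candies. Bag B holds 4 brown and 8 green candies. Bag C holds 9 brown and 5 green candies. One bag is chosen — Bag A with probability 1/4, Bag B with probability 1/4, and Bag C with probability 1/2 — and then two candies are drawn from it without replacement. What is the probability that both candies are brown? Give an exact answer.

From Bag A: P(both brown) = (5/13)(4/12) = 5/39.
From Bag B: P(both brown) = (4/12)(3/11) = 1/11.
From Bag C: P(both brown) = (9/14)(8/13) = 36/91.
Total probability = (1/4)(5/39) + (1/4)(1/11) + (1/2)(36/91) = 1517/6006.

1517/6006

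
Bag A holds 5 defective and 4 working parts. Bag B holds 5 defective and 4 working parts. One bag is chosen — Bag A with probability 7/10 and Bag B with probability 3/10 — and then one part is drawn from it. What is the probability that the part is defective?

From Bag A: P(defective) = 5/9.
From Bag B: P(defective) = 5/9.
Total probability = (7/10)(5/9) + (3/10)(5/9) = 5/9.

5/9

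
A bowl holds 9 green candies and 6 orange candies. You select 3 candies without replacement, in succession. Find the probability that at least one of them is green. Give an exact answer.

P(no green) = 6/15 × 5/14 × 4/13 = 120/2730 = 4/91.
P(at least one) = 1 − 4/91 = 87/91.

87/91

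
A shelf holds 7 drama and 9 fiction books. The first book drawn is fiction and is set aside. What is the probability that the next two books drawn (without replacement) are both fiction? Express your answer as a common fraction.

With the first book removed, 8 fiction remain out of 15.
P = 8/15 × 7/14 = 56/210 = 4/15.

4/15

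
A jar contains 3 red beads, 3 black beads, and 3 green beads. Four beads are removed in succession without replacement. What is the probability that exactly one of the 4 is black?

One ordering (black drawn first) has probability 3/9 × 6/8 × 5/7 × 4/6 = 360/3024 = 5/42.
There are C(4,1) = 4 such orderings, each equally likely, so P = 4 × 5/42 = 10/21.

10/21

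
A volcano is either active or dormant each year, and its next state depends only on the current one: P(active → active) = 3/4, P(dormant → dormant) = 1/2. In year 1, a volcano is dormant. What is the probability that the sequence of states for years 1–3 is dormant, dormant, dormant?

Year 1 is given. For each transition, use the conditional probability from the current state:
P(dormant | dormant) = 1/2; P(dormant | dormant) = 1/2.
P = 1/2 × 1/2 = 1/4.

1/4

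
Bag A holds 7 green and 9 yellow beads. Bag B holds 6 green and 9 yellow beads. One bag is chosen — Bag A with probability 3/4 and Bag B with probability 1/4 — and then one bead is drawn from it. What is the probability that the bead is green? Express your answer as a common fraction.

137/320

From Bag A: P(green) = 7/16.
From Bag B: P(green) = 6/15.
Total probability = (3/4)(7/16) + (1/4)(6/15) = 137/320.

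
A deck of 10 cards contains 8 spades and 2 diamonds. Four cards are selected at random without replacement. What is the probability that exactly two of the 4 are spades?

One ordering (spades drawn first) has probability 8/10 × 7/9 × 2/8 × 1/7 = 112/5040 = 1/45.
There are C(4,2) = 6 such orderings, each equally likely, so P = 6 × 1/45 = 2/15.

2/15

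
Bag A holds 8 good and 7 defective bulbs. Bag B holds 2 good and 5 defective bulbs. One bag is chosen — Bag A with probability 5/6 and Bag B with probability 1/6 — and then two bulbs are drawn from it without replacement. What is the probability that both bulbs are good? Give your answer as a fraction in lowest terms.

29/126

From Bag A: P(both good) = (8/15)(7/14) = 4/15.
From Bag B: P(both good) = (2/7)(1/6) = 1/21.
Total probability = (5/6)(4/15) + (1/6)(1/21) = 29/126.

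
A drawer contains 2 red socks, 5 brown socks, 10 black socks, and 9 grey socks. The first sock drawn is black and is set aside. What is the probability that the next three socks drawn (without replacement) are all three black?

With the first sock removed, 9 black remain out of 25.
P = 9/25 × 8/24 × 7/23 = 504/13800 = 21/575.

21/575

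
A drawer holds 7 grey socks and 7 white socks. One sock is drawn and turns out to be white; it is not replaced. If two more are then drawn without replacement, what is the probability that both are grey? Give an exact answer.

7/26

With the first sock removed, 7 grey remain out of 13.
P = 7/13 × 6/12 = 42/156 = 7/26.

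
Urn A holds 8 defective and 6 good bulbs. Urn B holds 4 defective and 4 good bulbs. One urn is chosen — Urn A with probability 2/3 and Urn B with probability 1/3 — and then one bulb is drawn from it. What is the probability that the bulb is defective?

From Urn A: P(defective) = 8/14.
From Urn B: P(defective) = 4/8.
Total probability = (2/3)(8/14) + (1/3)(4/8) = 23/42.

23/42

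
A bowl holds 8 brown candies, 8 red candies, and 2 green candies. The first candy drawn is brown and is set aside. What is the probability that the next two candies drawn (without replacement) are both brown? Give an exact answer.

After the first draw, 7 of the remaining 17 candies are brown.
P = 7/17 × 6/16 = 42/272 = 21/136.

21/136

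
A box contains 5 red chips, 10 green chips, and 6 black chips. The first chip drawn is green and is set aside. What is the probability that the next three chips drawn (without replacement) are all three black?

With the first chip removed, 6 black remain out of 20.
P = 6/20 × 5/19 × 4/18 = 120/6840 = 1/57.

1/57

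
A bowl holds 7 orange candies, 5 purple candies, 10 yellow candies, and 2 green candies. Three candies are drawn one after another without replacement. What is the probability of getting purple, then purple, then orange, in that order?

35/3036

Chain rule:
P = 5/24 × 4/23 × 7/22 = 140/12144 = 35/3036.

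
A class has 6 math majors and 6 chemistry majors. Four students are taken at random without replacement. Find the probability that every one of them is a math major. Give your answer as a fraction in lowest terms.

1/33

P = 6/12 × 5/11 × 4/10 × 3/9 = 360/11880 = 1/33.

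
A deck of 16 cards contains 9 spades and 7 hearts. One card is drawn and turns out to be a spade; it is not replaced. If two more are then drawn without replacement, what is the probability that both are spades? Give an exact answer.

4/15

With the first card removed, 8 spades remain out of 15.
P = 8/15 × 7/14 = 56/210 = 4/15.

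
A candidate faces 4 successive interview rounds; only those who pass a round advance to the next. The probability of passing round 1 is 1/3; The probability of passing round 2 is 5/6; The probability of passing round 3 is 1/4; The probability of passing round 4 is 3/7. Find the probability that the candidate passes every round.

5/168

Each stage is reached only if all earlier stages succeed, so
P = 1/3 × 5/6 × 1/4 × 3/7 = 15/504 = 5/168.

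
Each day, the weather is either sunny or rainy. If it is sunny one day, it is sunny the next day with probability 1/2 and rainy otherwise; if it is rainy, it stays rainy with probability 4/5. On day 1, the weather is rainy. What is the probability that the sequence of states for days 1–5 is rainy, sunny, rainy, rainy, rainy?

Day 1 is given. For each transition, use the conditional probability from the current state:
P(sunny | rainy) = 1/5; P(rainy | sunny) = 1/2; P(rainy | rainy) = 4/5; P(rainy | rainy) = 4/5.
P = 1/5 × 1/2 × 4/5 × 4/5 = 16/250 = 8/125.

8/125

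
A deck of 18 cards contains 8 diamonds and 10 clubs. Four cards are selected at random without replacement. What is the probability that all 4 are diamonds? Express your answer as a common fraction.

P(all diamonds) = 8/18 × 7/17 × 6/16 × 5/15 = 1680/73440 = 7/306.

7/306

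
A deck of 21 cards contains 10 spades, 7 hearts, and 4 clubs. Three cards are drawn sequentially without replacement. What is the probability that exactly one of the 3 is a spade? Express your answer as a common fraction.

55/133

One ordering (a spade drawn first) has probability 10/21 × 11/20 × 10/19 = 1100/7980 = 55/399.
There are C(3,1) = 3 such orderings, each equally likely, so P = 3 × 55/399 = 55/133.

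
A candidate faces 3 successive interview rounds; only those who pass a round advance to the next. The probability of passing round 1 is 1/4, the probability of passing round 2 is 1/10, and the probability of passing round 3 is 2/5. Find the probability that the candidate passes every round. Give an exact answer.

1/100

Each stage is reached only if all earlier stages succeed, so
P = 1/4 × 1/10 × 2/5 = 2/200 = 1/100.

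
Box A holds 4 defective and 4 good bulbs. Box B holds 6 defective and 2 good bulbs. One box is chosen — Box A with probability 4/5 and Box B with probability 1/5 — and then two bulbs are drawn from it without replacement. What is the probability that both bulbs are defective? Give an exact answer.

From Box A: P(both defective) = (4/8)(3/7) = 3/14.
From Box B: P(both defective) = (6/8)(5/7) = 15/28.
Total probability = (4/5)(3/14) + (1/5)(15/28) = 39/140.

39/140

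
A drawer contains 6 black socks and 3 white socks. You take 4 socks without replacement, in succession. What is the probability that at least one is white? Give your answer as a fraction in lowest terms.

37/42

P(no white) = 6/9 × 5/8 × 4/7 × 3/6 = 360/3024 = 5/42.
P(at least one) = 1 − 5/42 = 37/42.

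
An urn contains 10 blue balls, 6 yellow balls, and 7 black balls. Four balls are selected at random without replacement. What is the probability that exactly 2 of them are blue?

702/1771

One ordering (blue drawn first) has probability 10/23 × 9/22 × 13/21 × 12/20 = 14040/212520 = 117/1771.
There are C(4,2) = 6 such orderings, each equally likely, so P = 6 × 117/1771 = 702/1771.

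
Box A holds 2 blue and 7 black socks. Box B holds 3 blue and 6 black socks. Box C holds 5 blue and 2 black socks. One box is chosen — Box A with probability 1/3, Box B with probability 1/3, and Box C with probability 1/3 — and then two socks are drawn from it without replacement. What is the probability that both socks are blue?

From Box A: P(both blue) = (2/9)(1/8) = 1/36.
From Box B: P(both blue) = (3/9)(2/8) = 1/12.
From Box C: P(both blue) = (5/7)(4/6) = 10/21.
Total probability = (1/3)(1/36) + (1/3)(1/12) + (1/3)(10/21) = 37/189.

37/189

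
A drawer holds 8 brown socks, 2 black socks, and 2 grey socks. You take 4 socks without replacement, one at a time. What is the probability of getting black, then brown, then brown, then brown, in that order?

Chain rule:
P = 2/12 × 8/11 × 7/10 × 6/9 = 672/11880 = 28/495.

28/495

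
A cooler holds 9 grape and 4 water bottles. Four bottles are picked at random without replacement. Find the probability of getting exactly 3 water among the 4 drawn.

36/715

One ordering (water drawn first) has probability 4/13 × 3/12 × 2/11 × 9/10 = 216/17160 = 9/715.
There are C(4,3) = 4 such orderings, each equally likely, so P = 4 × 9/715 = 36/715.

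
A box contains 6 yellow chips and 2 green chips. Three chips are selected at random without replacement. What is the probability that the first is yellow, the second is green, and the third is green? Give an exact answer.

Multiply the probability of each draw given the previous ones:
P = 6/8 × 2/7 × 1/6 = 12/336 = 1/28.

1/28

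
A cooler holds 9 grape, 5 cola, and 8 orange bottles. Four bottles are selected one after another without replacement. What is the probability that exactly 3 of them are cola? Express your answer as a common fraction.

34/1463

One ordering (cola drawn first) has probability 5/22 × 4/21 × 3/20 × 17/19 = 1020/175560 = 17/2926.
There are C(4,3) = 4 such orderings, each equally likely, so P = 4 × 17/2926 = 34/1463.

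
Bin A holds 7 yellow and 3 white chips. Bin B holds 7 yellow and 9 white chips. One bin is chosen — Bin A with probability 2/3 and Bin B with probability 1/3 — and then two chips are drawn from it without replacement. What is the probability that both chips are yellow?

133/360

From Bin A: P(both yellow) = (7/10)(6/9) = 7/15.
From Bin B: P(both yellow) = (7/16)(6/15) = 7/40.
Total probability = (2/3)(7/15) + (1/3)(7/40) = 133/360.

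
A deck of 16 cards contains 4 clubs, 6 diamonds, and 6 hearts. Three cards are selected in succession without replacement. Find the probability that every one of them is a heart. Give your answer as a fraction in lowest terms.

P(all hearts) = 6/16 × 5/15 × 4/14 = 120/3360 = 1/28.

1/28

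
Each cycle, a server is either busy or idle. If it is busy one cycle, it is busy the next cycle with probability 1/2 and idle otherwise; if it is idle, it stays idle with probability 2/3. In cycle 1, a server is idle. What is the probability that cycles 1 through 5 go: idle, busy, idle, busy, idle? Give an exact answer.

Cycle 1 is given. For each transition, use the conditional probability from the current state:
P(busy | idle) = 1/3; P(idle | busy) = 1/2; P(busy | idle) = 1/3; P(idle | busy) = 1/2.
P = 1/3 × 1/2 × 1/3 × 1/2 = 1/36.

1/36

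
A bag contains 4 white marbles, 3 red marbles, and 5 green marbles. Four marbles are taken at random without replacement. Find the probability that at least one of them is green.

92/99

P(no green) = 7/12 × 6/11 × 5/10 × 4/9 = 840/11880 = 7/99.
P(at least one) = 1 − 7/99 = 92/99.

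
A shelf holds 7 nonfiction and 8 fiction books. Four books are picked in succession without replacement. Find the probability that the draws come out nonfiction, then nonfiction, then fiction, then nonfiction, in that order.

Each draw changes the counts, so multiply the conditional probabilities along the sequence:
P = 7/15 × 6/14 × 8/13 × 5/12 = 1680/32760 = 2/39.

2/39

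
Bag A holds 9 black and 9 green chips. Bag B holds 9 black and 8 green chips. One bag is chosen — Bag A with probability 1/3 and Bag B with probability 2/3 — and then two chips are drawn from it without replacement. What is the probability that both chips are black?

From Bag A: P(both black) = (9/18)(8/17) = 4/17.
From Bag B: P(both black) = (9/17)(8/16) = 9/34.
Total probability = (1/3)(4/17) + (2/3)(9/34) = 13/51.

13/51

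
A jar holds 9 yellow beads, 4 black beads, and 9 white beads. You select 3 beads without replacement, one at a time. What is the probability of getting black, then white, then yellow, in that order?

Multiply the probability of each draw given the previous ones:
P = 4/22 × 9/21 × 9/20 = 324/9240 = 27/770.

27/770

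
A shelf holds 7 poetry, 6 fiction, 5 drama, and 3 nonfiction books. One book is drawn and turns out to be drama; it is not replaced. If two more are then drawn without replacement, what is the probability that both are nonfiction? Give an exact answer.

After the first draw, 3 of the remaining 20 books are nonfiction.
P = 3/20 × 2/19 = 6/380 = 3/190.

3/190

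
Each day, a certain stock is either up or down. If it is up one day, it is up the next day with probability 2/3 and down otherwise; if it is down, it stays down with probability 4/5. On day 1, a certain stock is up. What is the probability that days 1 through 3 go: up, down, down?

Day 1 is given. For each transition, use the conditional probability from the current state:
P(down | up) = 1/3; P(down | down) = 4/5.
P = 1/3 × 4/5 = 4/15.

4/15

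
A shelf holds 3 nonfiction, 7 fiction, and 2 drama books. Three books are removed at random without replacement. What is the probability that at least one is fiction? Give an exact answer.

P(no fiction) = 5/12 × 4/11 × 3/10 = 60/1320 = 1/22.
P(at least one) = 1 − 1/22 = 21/22.

21/22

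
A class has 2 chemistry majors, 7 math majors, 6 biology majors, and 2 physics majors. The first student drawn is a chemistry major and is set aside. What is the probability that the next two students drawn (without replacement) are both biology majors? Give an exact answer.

With the first student removed, 6 biology majors remain out of 16.
P = 6/16 × 5/15 = 30/240 = 1/8.

1/8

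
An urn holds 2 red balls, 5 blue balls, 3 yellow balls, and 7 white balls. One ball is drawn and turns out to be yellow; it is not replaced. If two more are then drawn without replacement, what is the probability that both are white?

7/40

After the first draw, 7 of the remaining 16 balls are white.
P = 7/16 × 6/15 = 42/240 = 7/40.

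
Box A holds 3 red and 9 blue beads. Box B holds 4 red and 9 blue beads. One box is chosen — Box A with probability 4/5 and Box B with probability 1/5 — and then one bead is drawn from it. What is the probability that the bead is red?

From Box A: P(red) = 3/12.
From Box B: P(red) = 4/13.
Total probability = (4/5)(3/12) + (1/5)(4/13) = 17/65.

17/65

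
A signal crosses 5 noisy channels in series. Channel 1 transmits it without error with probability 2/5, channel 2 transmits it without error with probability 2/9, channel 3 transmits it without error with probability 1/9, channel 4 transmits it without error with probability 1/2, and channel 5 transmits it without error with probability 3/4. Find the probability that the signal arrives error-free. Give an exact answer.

Each stage is reached only if all earlier stages succeed, so
P = 2/5 × 2/9 × 1/9 × 1/2 × 3/4 = 12/3240 = 1/270.

1/270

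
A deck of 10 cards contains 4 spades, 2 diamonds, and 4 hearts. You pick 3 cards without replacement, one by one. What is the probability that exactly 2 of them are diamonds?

1/15

One ordering (diamonds drawn first) has probability 2/10 × 1/9 × 8/8 = 16/720 = 1/45.
There are C(3,2) = 3 such orderings, each equally likely, so P = 3 × 1/45 = 1/15.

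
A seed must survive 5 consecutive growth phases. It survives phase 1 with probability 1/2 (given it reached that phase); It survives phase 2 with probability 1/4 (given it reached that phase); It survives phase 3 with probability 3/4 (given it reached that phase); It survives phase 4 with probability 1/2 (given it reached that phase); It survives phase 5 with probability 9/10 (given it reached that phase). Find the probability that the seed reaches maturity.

Multiplying along the chain,
P = 1/2 × 1/4 × 3/4 × 1/2 × 9/10 = 27/640.

27/640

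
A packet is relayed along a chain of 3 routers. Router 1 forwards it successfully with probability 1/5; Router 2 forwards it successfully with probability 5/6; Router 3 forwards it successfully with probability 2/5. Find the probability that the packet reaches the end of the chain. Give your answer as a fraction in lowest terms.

1/15

Each stage is reached only if all earlier stages succeed, so
P = 1/5 × 5/6 × 2/5 = 10/150 = 1/15.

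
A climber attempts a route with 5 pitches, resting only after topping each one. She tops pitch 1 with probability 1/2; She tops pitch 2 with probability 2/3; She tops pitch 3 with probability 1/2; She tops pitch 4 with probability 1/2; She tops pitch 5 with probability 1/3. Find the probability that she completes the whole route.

Each stage is reached only if all earlier stages succeed, so
P = 1/2 × 2/3 × 1/2 × 1/2 × 1/3 = 2/72 = 1/36.

1/36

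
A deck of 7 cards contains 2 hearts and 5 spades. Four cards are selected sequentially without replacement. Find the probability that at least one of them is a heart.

6/7

P(no hearts) = 5/7 × 4/6 × 3/5 × 2/4 = 120/840 = 1/7.
P(at least one) = 1 − 1/7 = 6/7.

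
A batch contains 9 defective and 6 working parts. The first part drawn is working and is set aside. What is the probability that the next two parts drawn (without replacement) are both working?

10/91

With the first part removed, 5 working remain out of 14.
P = 5/14 × 4/13 = 20/182 = 10/91.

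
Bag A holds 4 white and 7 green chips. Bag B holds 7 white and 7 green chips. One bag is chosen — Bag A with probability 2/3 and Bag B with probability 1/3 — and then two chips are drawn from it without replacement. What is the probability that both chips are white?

From Bag A: P(both white) = (4/11)(3/10) = 6/55.
From Bag B: P(both white) = (7/14)(6/13) = 3/13.
Total probability = (2/3)(6/55) + (1/3)(3/13) = 107/715.

107/715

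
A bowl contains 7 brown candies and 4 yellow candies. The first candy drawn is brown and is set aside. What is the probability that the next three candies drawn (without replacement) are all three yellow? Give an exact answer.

1/30

With the first candy removed, 4 yellow remain out of 10.
P = 4/10 × 3/9 × 2/8 = 24/720 = 1/30.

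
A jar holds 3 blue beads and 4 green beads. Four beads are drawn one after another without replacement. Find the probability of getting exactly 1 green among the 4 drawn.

One ordering (green drawn first) has probability 4/7 × 3/6 × 2/5 × 1/4 = 24/840 = 1/35.
There are C(4,1) = 4 such orderings, each equally likely, so P = 4 × 1/35 = 4/35.

4/35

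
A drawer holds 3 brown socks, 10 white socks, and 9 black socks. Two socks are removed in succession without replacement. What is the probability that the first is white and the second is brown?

Multiply the probability of each draw given the previous ones:
P = 10/22 × 3/21 = 30/462 = 5/77.

5/77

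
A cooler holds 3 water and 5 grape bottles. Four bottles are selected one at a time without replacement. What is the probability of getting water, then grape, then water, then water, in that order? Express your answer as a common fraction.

1/56

Chain rule:
P = 3/8 × 5/7 × 2/6 × 1/5 = 30/1680 = 1/56.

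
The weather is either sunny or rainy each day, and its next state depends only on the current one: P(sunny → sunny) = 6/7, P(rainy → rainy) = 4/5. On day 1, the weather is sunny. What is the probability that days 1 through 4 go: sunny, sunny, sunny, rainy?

Day 1 is given. For each transition, use the conditional probability from the current state:
P(sunny | sunny) = 6/7; P(sunny | sunny) = 6/7; P(rainy | sunny) = 1/7.
P = 6/7 × 6/7 × 1/7 = 36/343.

36/343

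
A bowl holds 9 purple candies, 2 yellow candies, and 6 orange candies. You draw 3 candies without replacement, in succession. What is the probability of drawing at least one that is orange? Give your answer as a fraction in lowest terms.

103/136

P(no orange) = 11/17 × 10/16 × 9/15 = 990/4080 = 33/136.
P(at least one) = 1 − 33/136 = 103/136.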